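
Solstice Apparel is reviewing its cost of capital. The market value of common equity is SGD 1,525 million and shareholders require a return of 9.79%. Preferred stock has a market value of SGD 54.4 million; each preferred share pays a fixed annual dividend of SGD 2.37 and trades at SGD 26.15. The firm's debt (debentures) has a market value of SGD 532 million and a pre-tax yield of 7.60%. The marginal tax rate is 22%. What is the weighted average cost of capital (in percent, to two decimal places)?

8.80%

Cost of preferred: Rp = 2.37 / 26.15 = 9.0631%.
Total capital V = 1525 + 54.4 + 532 = 2111.4.
Equity: weight = 1525/2111.4 = 0.7223; cost = 9.79%.
Preferred: weight = 54.4/2111.4 = 0.0258; cost = 9.0631%.
Debentures: weight = 532/2111.4 = 0.2520; after-tax cost = 7.6% × (1 − 22%) = 5.9280%.
WACC = 0.7223 × 9.7900% + 0.0258 × 9.0631% + 0.2520 × 5.9280% = 8.7982%.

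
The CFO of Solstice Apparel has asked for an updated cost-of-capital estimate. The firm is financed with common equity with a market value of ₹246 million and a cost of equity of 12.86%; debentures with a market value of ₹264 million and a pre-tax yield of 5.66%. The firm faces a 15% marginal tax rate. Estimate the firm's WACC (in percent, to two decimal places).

8.69%

Total capital V = 246 + 264 = 510.
Equity: weight = 246/510 = 0.4824; cost = 12.86%.
Debentures: weight = 264/510 = 0.5176; after-tax cost = 5.66% × (1 − 15%) = 4.8110%.
WACC = 0.4824 × 12.8600% + 0.5176 × 4.8110% = 8.6935%.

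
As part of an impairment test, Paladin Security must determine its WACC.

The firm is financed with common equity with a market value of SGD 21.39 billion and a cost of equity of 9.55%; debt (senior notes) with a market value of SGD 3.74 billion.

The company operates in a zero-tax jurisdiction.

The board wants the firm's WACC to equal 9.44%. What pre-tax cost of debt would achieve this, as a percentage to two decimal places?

8.81%

Total capital V = 21.39 + 3.74 = 25.13.
Equity weight = 21.39/25.13 = 0.8512.
Senior notes weight = 3.74/25.13 = 0.1488.
Equity contribution = 0.8512 × 9.55% = 8.1287%.
Remaining for debt = 9.44% − 8.1287% = 1.3113%.
Rd × (1 − 0%) × 0.1488 = 1.3113%  ⇒  Rd = 8.8109%.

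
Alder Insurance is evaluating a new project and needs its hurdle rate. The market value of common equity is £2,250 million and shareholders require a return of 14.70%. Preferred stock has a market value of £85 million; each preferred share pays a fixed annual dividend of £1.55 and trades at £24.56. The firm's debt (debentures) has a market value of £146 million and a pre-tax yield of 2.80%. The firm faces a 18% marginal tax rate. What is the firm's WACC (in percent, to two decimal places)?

Cost of preferred: Rp = 1.55 / 24.56 = 6.3111%.
Total capital V = 2250 + 85 + 146 = 2481.
Equity: weight = 2250/2481 = 0.9069; cost = 14.7%.
Preferred: weight = 85/2481 = 0.0343; cost = 6.3111%.
Debentures: weight = 146/2481 = 0.0588; after-tax cost = 2.8% × (1 − 18%) = 2.2960%.
WACC = 0.9069 × 14.7000% + 0.0343 × 6.3111% + 0.0588 × 2.2960% = 13.6827%.

13.68%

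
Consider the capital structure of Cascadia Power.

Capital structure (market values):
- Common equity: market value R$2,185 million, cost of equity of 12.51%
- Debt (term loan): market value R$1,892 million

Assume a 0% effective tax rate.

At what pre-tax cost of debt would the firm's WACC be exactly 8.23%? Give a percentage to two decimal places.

Total capital V = 2185 + 1892 = 4077.
Equity weight = 2185/4077 = 0.5359.
Term loan weight = 1892/4077 = 0.4641.
Equity contribution = 0.5359 × 12.51% = 6.7045%.
Remaining for debt = 8.23% − 6.7045% = 1.5255%.
Rd × (1 − 0%) × 0.4641 = 1.5255%  ⇒  Rd = 3.2872%.

3.29%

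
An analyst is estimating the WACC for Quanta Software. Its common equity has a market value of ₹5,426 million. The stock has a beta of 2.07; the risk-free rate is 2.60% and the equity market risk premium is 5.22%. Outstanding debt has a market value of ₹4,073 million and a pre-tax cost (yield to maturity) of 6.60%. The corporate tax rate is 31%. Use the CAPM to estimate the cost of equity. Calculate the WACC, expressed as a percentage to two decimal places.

9.61%

Cost of equity via CAPM: Re = 2.6% + 2.07 × 5.22% = 13.4054%.
Total capital V = 5426 + 4073 = 9499.
Equity: weight = 5426/9499 = 0.5712; cost = 13.4054%.
Debt: weight = 4073/9499 = 0.4288; after-tax cost = 6.6% × (1 − 31%) = 4.5540%.
WACC = 0.5712 × 13.4054% + 0.4288 × 4.5540% = 9.6101%.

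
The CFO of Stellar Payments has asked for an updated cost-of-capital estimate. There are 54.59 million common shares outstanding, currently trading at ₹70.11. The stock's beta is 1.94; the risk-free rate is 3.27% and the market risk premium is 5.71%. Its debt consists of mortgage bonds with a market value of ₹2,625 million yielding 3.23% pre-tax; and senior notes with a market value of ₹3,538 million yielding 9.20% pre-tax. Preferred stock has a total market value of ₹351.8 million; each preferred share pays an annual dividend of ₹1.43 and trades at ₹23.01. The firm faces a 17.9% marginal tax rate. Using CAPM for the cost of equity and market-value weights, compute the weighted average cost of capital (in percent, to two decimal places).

8.78%

Cost of equity via CAPM: Re = 3.27% + 1.94 × 5.71% = 14.3474%.
Cost of preferred: Rp = 1.43 / 23.01 = 6.2147%.
Market value of equity E = 70.11 × 54.59m = 3827.3049m.
Total capital V = 3827.3049 + 351.8 + 2625 + 3538 = 10342.1049.
Equity: weight = 3827.3049/10342.1049 = 0.3701; cost = 14.3474%.
Preferred: weight = 351.8/10342.1049 = 0.0340; cost = 6.2147%.
Mortgage bonds: weight = 2625/10342.1049 = 0.2538; after-tax cost = 3.23% × (1 − 17.9%) = 2.6518%.
Senior notes: weight = 3538/10342.1049 = 0.3421; after-tax cost = 9.2% × (1 − 17.9%) = 7.5532%.
WACC = 0.3701 × 14.3474% + 0.0340 × 6.2147% + 0.2538 × 2.6518% + 0.3421 × 7.5532% = 8.7780%.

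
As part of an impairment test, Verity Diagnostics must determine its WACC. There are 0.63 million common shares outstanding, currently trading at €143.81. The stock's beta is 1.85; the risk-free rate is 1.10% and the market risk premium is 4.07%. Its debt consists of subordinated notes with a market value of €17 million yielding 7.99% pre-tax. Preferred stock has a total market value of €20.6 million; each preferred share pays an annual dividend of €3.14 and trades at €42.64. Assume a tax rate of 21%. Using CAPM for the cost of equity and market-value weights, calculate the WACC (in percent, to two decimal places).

8.12%

Cost of equity via CAPM: Re = 1.1% + 1.85 × 4.07% = 8.6295%.
Cost of preferred: Rp = 3.14 / 42.64 = 7.3640%.
Market value of equity E = 143.81 × 0.63m = 90.6003m.
Total capital V = 90.6003 + 20.6 + 17 = 128.2003.
Equity: weight = 90.6003/128.2003 = 0.7067; cost = 8.6295%.
Preferred: weight = 20.6/128.2003 = 0.1607; cost = 7.364%.
Subordinated notes: weight = 17/128.2003 = 0.1326; after-tax cost = 7.99% × (1 − 21%) = 6.3121%.
WACC = 0.7067 × 8.6295% + 0.1607 × 7.3640% + 0.1326 × 6.3121% = 8.1189%.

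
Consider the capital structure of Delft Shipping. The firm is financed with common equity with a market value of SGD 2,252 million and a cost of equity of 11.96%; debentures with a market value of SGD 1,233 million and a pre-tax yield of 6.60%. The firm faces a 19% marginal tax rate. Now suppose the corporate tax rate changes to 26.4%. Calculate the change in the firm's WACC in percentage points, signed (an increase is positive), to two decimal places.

-0.17 pp

Current WACC:
Total capital V = 2252 + 1233 = 3485.
Equity: weight = 2252/3485 = 0.6462; cost = 11.96%.
Debentures: weight = 1233/3485 = 0.3538; after-tax cost = 6.6% × (1 − 19%) = 5.3460%.
WACC = 0.6462 × 11.9600% + 0.3538 × 5.3460% = 9.6200%.
After the change:
Total capital V = 2252 + 1233 = 3485.
Equity: weight = 2252/3485 = 0.6462; cost = 11.96%.
Debentures: weight = 1233/3485 = 0.3538; after-tax cost = 6.6% × (1 − 26.4%) = 4.8576%.
WACC = 0.6462 × 11.9600% + 0.3538 × 4.8576% = 9.4472%.
Change in WACC = 9.4472% − 9.6200% = -0.1728 pp.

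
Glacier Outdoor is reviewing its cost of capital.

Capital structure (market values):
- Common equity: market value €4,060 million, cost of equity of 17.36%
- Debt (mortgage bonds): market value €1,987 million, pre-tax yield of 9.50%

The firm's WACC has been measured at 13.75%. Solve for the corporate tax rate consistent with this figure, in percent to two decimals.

Total capital V = 4060 + 1987 = 6047.
Equity weight = 4060/6047 = 0.6714.
Mortgage bonds weight = 1987/6047 = 0.3286.
Equity contribution = 0.6714 × 17.36% = 11.6556%.
Debt contribution must be 13.75% − 11.6556% = 2.0944%.
0.3286 × 9.5% × (1 − T) = 2.0944%  ⇒  (1 − T) = 0.6709.
T = 32.9078%.

32.91%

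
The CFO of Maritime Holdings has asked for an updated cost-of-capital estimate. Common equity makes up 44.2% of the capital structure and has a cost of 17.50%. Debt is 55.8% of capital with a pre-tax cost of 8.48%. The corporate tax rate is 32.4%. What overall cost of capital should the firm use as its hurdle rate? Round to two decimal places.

After-tax cost of debt = 8.48% × (1 − 32.4%) = 5.7325%.
WACC = 0.442 × 17.5000% + 0.558 × 5.7325% = 10.9337%.

10.93%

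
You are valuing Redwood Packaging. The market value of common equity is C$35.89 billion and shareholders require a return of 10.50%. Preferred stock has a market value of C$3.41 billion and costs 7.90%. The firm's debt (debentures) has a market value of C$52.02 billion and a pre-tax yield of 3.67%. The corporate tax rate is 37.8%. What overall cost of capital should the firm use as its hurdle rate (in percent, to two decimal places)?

5.72%

Total capital V = 35.89 + 3.41 + 52.02 = 91.32.
Equity: weight = 35.89/91.32 = 0.3930; cost = 10.5%.
Preferred: weight = 3.41/91.32 = 0.0373; cost = 7.9%.
Debentures: weight = 52.02/91.32 = 0.5696; after-tax cost = 3.67% × (1 − 37.8%) = 2.2827%.
WACC = 0.3930 × 10.5000% + 0.0373 × 7.9000% + 0.5696 × 2.2827% = 5.7220%.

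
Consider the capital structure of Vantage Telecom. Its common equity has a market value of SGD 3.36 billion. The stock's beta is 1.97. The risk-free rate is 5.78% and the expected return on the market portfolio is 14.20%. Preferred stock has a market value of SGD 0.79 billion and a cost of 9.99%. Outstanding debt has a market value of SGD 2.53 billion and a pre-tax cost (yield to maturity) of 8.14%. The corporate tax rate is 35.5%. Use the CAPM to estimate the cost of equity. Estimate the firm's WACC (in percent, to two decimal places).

14.42%

Market risk premium = 14.2% − 5.78% = 8.42%.
Cost of equity via CAPM: Re = 5.78% + 1.97 × 8.42% = 22.3674%.
Total capital V = 3.36 + 0.79 + 2.53 = 6.68.
Equity: weight = 3.36/6.68 = 0.5030; cost = 22.3674%.
Preferred: weight = 0.79/6.68 = 0.1183; cost = 9.99%.
Debt: weight = 2.53/6.68 = 0.3787; after-tax cost = 8.14% × (1 − 35.5%) = 5.2503%.
WACC = 0.5030 × 22.3674% + 0.1183 × 9.9900% + 0.3787 × 5.2503% = 14.4206%.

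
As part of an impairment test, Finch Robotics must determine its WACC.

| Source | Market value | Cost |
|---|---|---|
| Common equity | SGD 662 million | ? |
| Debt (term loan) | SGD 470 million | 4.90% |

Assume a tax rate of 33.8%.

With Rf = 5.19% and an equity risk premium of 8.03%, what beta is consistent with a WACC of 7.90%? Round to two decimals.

Total capital V = 662 + 470 = 1132.
Equity weight = 662/1132 = 0.5848.
Term loan weight = 470/1132 = 0.4152.
Debt contribution = 0.4152 × 4.9% × (1 − 33.8%) = 1.3468%.
Required equity contribution = 7.9% − 1.3468% = 6.5532%  ⇒  Re = 11.2058%.
CAPM: 11.2058% = 5.19% + β × 8.03%  ⇒  β = 0.7492.

0.75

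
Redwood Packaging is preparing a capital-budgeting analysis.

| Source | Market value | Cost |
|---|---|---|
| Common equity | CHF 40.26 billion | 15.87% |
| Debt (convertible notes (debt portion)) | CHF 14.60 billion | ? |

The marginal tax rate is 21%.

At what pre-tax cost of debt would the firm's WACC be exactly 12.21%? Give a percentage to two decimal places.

2.68%

Total capital V = 40.26 + 14.6 = 54.86.
Equity weight = 40.26/54.86 = 0.7339.
Convertible notes (debt portion) weight = 14.6/54.86 = 0.2661.
Equity contribution = 0.7339 × 15.87% = 11.6465%.
Remaining for debt = 12.21% − 11.6465% = 0.5635%.
Rd × (1 − 21%) × 0.2661 = 0.5635%  ⇒  Rd = 2.6803%.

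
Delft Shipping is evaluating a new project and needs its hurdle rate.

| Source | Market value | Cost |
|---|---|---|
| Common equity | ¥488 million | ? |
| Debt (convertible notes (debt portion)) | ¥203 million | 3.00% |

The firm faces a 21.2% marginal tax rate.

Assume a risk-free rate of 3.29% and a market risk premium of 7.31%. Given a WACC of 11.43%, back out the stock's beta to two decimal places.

1.63

Total capital V = 488 + 203 = 691.
Equity weight = 488/691 = 0.7062.
Convertible notes (debt portion) weight = 203/691 = 0.2938.
Debt contribution = 0.2938 × 3% × (1 − 21.2%) = 0.6945%.
Required equity contribution = 11.43% − 0.6945% = 10.7355%  ⇒  Re = 15.2013%.
CAPM: 15.2013% = 3.29% + β × 7.31%  ⇒  β = 1.6295.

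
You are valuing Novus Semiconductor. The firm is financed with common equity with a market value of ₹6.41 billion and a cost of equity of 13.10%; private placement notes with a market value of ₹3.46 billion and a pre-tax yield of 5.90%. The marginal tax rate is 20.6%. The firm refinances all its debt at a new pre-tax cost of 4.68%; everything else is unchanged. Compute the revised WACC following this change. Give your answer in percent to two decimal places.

9.81%

After the change:
Total capital V = 6.41 + 3.46 = 9.87.
Equity: weight = 6.41/9.87 = 0.6494; cost = 13.1%.
Private placement notes: weight = 3.46/9.87 = 0.3506; after-tax cost = 4.68% × (1 − 20.6%) = 3.7159%.
WACC = 0.6494 × 13.1000% + 0.3506 × 3.7159% = 9.8103%.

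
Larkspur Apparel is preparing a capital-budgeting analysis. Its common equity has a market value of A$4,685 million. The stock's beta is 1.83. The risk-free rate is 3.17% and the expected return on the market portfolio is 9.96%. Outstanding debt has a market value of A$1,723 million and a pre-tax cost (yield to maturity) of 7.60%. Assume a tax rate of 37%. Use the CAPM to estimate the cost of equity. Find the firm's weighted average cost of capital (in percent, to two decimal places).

12.69%

Market risk premium = 9.96% − 3.17% = 6.79%.
Cost of equity via CAPM: Re = 3.17% + 1.83 × 6.79% = 15.5957%.
Total capital V = 4685 + 1723 = 6408.
Equity: weight = 4685/6408 = 0.7311; cost = 15.5957%.
Debt: weight = 1723/6408 = 0.2689; after-tax cost = 7.6% × (1 − 37%) = 4.7880%.
WACC = 0.7311 × 15.5957% + 0.2689 × 4.7880% = 12.6897%.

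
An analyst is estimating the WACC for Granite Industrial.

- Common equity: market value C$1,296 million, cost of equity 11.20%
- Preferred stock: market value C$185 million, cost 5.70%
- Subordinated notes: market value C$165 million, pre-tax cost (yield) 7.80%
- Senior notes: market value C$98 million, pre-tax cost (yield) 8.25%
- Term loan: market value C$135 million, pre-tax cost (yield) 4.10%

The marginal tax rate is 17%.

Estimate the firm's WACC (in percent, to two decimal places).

Total capital V = 1296 + 185 + 165 + 98 + 135 = 1879.
Equity: weight = 1296/1879 = 0.6897; cost = 11.2%.
Preferred: weight = 185/1879 = 0.0985; cost = 5.7%.
Subordinated notes: weight = 165/1879 = 0.0878; after-tax cost = 7.8% × (1 − 17%) = 6.4740%.
Senior notes: weight = 98/1879 = 0.0522; after-tax cost = 8.25% × (1 − 17%) = 6.8475%.
Term loan: weight = 135/1879 = 0.0718; after-tax cost = 4.1% × (1 − 17%) = 3.4030%.
WACC = 0.6897 × 11.2000% + 0.0985 × 5.7000% + 0.0878 × 6.4740% + 0.0522 × 6.8475% + 0.0718 × 3.4030% = 9.4563%.

9.46%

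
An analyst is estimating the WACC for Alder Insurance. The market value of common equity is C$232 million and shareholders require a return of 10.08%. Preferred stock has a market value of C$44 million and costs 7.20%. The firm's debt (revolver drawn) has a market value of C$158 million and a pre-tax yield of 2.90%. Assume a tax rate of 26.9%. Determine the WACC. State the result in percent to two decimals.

Total capital V = 232 + 44 + 158 = 434.
Equity: weight = 232/434 = 0.5346; cost = 10.08%.
Preferred: weight = 44/434 = 0.1014; cost = 7.2%.
Revolver drawn: weight = 158/434 = 0.3641; after-tax cost = 2.9% × (1 − 26.9%) = 2.1199%.
WACC = 0.5346 × 10.0800% + 0.1014 × 7.2000% + 0.3641 × 2.1199% = 6.8901%.

6.89%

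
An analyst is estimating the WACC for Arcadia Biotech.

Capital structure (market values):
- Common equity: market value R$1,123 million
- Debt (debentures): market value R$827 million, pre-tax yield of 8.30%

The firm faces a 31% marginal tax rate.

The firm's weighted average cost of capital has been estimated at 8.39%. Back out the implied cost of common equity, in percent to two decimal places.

10.35%

Total capital V = 1123 + 827 = 1950.
Equity weight = 1123/1950 = 0.5759.
Debentures weight = 827/1950 = 0.4241.
Debt contribution = 0.4241 × 8.3% × (1 − 31%) = 2.4288%.
Required equity contribution = 8.39% − 2.4288% = 5.9612%.
Re = 5.9612% / 0.5759 = 10.3511%.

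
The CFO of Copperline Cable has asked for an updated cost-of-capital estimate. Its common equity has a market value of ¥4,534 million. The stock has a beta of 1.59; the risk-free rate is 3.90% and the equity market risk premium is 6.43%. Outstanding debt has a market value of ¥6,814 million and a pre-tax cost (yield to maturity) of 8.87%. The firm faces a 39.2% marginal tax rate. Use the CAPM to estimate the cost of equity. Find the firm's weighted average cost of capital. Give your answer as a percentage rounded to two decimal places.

8.88%

Cost of equity via CAPM: Re = 3.9% + 1.59 × 6.43% = 14.1237%.
Total capital V = 4534 + 6814 = 11348.
Equity: weight = 4534/11348 = 0.3995; cost = 14.1237%.
Debt: weight = 6814/11348 = 0.6005; after-tax cost = 8.87% × (1 − 39.2%) = 5.3930%.
WACC = 0.3995 × 14.1237% + 0.6005 × 5.3930% = 8.8813%.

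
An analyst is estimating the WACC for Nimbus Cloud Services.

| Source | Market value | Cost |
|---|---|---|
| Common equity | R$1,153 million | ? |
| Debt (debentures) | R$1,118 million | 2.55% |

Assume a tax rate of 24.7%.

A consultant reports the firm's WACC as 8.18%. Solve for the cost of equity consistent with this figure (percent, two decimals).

14.25%

Total capital V = 1153 + 1118 = 2271.
Equity weight = 1153/2271 = 0.5077.
Debentures weight = 1118/2271 = 0.4923.
Debt contribution = 0.4923 × 2.55% × (1 − 24.7%) = 0.9453%.
Required equity contribution = 8.18% − 0.9453% = 7.2347%.
Re = 7.2347% / 0.5077 = 14.2498%.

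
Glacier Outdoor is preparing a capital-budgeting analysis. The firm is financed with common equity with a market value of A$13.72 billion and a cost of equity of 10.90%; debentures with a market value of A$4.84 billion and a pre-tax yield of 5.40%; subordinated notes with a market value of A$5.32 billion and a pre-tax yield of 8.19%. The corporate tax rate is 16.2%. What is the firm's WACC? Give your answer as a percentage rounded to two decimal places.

8.71%

Total capital V = 13.72 + 4.84 + 5.32 = 23.88.
Equity: weight = 13.72/23.88 = 0.5745; cost = 10.9%.
Debentures: weight = 4.84/23.88 = 0.2027; after-tax cost = 5.4% × (1 − 16.2%) = 4.5252%.
Subordinated notes: weight = 5.32/23.88 = 0.2228; after-tax cost = 8.19% × (1 − 16.2%) = 6.8632%.
WACC = 0.5745 × 10.9000% + 0.2027 × 4.5252% + 0.2228 × 6.8632% = 8.7086%.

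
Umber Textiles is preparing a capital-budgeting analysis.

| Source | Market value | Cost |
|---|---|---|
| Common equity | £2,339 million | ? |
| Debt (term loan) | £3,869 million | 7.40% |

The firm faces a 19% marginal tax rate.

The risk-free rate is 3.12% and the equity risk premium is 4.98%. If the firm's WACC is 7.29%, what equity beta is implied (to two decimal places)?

1.27

Total capital V = 2339 + 3869 = 6208.
Equity weight = 2339/6208 = 0.3768.
Term loan weight = 3869/6208 = 0.6232.
Debt contribution = 0.6232 × 7.4% × (1 − 19%) = 3.7356%.
Required equity contribution = 7.29% − 3.7356% = 3.5544%  ⇒  Re = 9.4337%.
CAPM: 9.4337% = 3.12% + β × 4.98%  ⇒  β = 1.2678.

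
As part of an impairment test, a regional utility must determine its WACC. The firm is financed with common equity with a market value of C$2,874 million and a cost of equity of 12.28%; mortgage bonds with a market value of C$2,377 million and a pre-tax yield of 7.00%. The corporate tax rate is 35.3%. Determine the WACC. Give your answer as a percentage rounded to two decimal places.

Total capital V = 2874 + 2377 = 5251.
Equity: weight = 2874/5251 = 0.5473; cost = 12.28%.
Mortgage bonds: weight = 2377/5251 = 0.4527; after-tax cost = 7% × (1 − 35.3%) = 4.5290%.
WACC = 0.5473 × 12.2800% + 0.4527 × 4.5290% = 8.7713%.

8.77%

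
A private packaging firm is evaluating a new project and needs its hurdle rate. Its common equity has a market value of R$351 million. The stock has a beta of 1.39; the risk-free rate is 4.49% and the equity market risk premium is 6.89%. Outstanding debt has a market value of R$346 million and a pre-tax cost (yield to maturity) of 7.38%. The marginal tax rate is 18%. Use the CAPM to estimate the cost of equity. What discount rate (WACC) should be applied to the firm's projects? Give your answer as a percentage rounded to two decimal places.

10.09%

Cost of equity via CAPM: Re = 4.49% + 1.39 × 6.89% = 14.0671%.
Total capital V = 351 + 346 = 697.
Equity: weight = 351/697 = 0.5036; cost = 14.0671%.
Debt: weight = 346/697 = 0.4964; after-tax cost = 7.38% × (1 − 18%) = 6.0516%.
WACC = 0.5036 × 14.0671% + 0.4964 × 6.0516% = 10.0881%.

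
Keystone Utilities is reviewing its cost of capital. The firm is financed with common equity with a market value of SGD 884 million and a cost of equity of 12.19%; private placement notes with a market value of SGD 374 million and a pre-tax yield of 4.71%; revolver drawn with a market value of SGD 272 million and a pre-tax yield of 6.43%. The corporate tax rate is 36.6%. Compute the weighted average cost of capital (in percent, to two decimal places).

8.50%

Total capital V = 884 + 374 + 272 = 1530.
Equity: weight = 884/1530 = 0.5778; cost = 12.19%.
Private placement notes: weight = 374/1530 = 0.2444; after-tax cost = 4.71% × (1 − 36.6%) = 2.9861%.
Revolver drawn: weight = 272/1530 = 0.1778; after-tax cost = 6.43% × (1 − 36.6%) = 4.0766%.
WACC = 0.5778 × 12.1900% + 0.2444 × 2.9861% + 0.1778 × 4.0766% = 8.4978%.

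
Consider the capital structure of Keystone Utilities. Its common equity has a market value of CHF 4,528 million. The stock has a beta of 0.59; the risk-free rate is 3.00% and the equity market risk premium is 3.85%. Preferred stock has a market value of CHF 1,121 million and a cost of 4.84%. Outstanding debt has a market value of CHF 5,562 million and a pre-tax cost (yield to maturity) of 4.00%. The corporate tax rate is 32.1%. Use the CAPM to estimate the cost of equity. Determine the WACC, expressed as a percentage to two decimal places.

3.96%

Cost of equity via CAPM: Re = 3.0% + 0.59 × 3.85% = 5.2715%.
Total capital V = 4528 + 1121 + 5562 = 11211.
Equity: weight = 4528/11211 = 0.4039; cost = 5.2715%.
Preferred: weight = 1121/11211 = 0.1000; cost = 4.84%.
Debt: weight = 5562/11211 = 0.4961; after-tax cost = 4% × (1 − 32.1%) = 2.7160%.
WACC = 0.4039 × 5.2715% + 0.1000 × 4.8400% + 0.4961 × 2.7160% = 3.9605%.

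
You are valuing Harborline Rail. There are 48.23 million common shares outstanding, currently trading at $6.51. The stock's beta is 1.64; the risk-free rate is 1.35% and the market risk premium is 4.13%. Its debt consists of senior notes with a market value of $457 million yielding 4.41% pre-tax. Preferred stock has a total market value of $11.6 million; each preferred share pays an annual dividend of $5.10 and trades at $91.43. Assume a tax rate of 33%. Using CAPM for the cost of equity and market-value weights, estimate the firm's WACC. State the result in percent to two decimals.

Cost of equity via CAPM: Re = 1.35% + 1.64 × 4.13% = 8.1232%.
Cost of preferred: Rp = 5.1 / 91.43 = 5.5780%.
Market value of equity E = 6.51 × 48.23m = 313.9773m.
Total capital V = 313.9773 + 11.6 + 457 = 782.5773.
Equity: weight = 313.9773/782.5773 = 0.4012; cost = 8.1232%.
Preferred: weight = 11.6/782.5773 = 0.0148; cost = 5.578%.
Senior notes: weight = 457/782.5773 = 0.5840; after-tax cost = 4.41% × (1 − 33%) = 2.9547%.
WACC = 0.4012 × 8.1232% + 0.0148 × 5.5780% + 0.5840 × 2.9547% = 5.0672%.

5.07%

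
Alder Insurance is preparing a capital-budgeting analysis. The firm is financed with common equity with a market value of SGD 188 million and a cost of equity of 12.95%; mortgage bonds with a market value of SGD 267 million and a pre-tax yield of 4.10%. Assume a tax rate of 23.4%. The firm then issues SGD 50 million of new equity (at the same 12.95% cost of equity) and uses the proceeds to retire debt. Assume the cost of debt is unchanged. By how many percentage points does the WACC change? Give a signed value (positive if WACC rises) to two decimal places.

+1.08 pp

Current WACC:
Total capital V = 188 + 267 = 455.
Equity: weight = 188/455 = 0.4132; cost = 12.95%.
Mortgage bonds: weight = 267/455 = 0.5868; after-tax cost = 4.1% × (1 − 23.4%) = 3.1406%.
WACC = 0.4132 × 12.9500% + 0.5868 × 3.1406% = 7.1937%.
After the change:
Total capital V = 238 + 217 = 455.
Equity: weight = 238/455 = 0.5231; cost = 12.95%.
Mortgage bonds: weight = 217/455 = 0.4769; after-tax cost = 4.1% × (1 − 23.4%) = 3.1406%.
WACC = 0.5231 × 12.9500% + 0.4769 × 3.1406% = 8.2717%.
Change in WACC = 8.2717% − 7.1937% = 1.0780 pp.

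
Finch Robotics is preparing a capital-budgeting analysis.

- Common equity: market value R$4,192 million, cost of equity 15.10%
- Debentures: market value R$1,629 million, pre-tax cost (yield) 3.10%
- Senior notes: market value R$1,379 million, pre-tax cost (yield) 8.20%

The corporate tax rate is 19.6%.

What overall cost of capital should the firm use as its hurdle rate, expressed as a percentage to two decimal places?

10.62%

Total capital V = 4192 + 1629 + 1379 = 7200.
Equity: weight = 4192/7200 = 0.5822; cost = 15.1%.
Debentures: weight = 1629/7200 = 0.2263; after-tax cost = 3.1% × (1 − 19.6%) = 2.4924%.
Senior notes: weight = 1379/7200 = 0.1915; after-tax cost = 8.2% × (1 − 19.6%) = 6.5928%.
WACC = 0.5822 × 15.1000% + 0.2263 × 2.4924% + 0.1915 × 6.5928% = 10.6182%.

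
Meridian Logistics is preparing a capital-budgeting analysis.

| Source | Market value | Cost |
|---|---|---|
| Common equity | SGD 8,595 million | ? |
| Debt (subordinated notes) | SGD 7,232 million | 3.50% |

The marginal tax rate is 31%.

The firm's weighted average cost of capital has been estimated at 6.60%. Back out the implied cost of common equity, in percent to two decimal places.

10.12%

Total capital V = 8595 + 7232 = 15827.
Equity weight = 8595/15827 = 0.5431.
Subordinated notes weight = 7232/15827 = 0.4569.
Debt contribution = 0.4569 × 3.5% × (1 − 31%) = 1.1035%.
Required equity contribution = 6.6% − 1.1035% = 5.4965%.
Re = 5.4965% / 0.5431 = 10.1213%.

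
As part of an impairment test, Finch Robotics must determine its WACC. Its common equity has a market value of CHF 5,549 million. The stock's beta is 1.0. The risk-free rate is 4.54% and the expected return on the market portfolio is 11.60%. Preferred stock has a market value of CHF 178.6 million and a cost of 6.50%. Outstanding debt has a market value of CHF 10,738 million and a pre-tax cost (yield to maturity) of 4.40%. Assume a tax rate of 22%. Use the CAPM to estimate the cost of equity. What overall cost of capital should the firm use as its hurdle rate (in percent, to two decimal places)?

Market risk premium = 11.6% − 4.54% = 7.06%.
Cost of equity via CAPM: Re = 4.54% + 1.0 × 7.06% = 11.6000%.
Total capital V = 5549 + 178.6 + 10738 = 16465.6.
Equity: weight = 5549/16465.6 = 0.3370; cost = 11.6%.
Preferred: weight = 178.6/16465.6 = 0.0108; cost = 6.5%.
Debt: weight = 10738/16465.6 = 0.6521; after-tax cost = 4.4% × (1 − 22%) = 3.4320%.
WACC = 0.3370 × 11.6000% + 0.0108 × 6.5000% + 0.6521 × 3.4320% = 6.2179%.

6.22%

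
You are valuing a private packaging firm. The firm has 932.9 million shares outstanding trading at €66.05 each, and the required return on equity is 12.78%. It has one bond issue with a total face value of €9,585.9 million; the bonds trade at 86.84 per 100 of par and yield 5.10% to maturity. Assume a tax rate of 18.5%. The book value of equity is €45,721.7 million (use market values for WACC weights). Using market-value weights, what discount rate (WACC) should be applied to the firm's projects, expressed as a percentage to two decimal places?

11.75%

Market value of equity E = 66.05 × 932.9m = 61618.045m. Market value of debt D = 9585.9m × 86.84/100 = 8324.39556m.
Total capital V = 61618.045 + 8324.39556 = 69942.44056.
Equity: weight = 61618.045/69942.44056 = 0.8810; cost = 12.78%.
Bonds outstanding: weight = 8324.39556/69942.44056 = 0.1190; after-tax cost = 5.1% × (1 − 18.5%) = 4.1565%.
WACC = 0.8810 × 12.7800% + 0.1190 × 4.1565% = 11.7536%.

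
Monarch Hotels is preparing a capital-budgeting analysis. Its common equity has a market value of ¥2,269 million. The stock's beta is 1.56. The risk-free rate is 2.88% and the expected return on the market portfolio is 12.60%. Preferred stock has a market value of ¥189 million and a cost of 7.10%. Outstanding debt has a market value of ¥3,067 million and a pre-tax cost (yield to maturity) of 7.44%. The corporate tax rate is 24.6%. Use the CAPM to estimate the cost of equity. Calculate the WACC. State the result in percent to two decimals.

Market risk premium = 12.6% − 2.88% = 9.72%.
Cost of equity via CAPM: Re = 2.88% + 1.56 × 9.72% = 18.0432%.
Total capital V = 2269 + 189 + 3067 = 5525.
Equity: weight = 2269/5525 = 0.4107; cost = 18.0432%.
Preferred: weight = 189/5525 = 0.0342; cost = 7.1%.
Debt: weight = 3067/5525 = 0.5551; after-tax cost = 7.44% × (1 − 24.6%) = 5.6098%.
WACC = 0.4107 × 18.0432% + 0.0342 × 7.1000% + 0.5551 × 5.6098% = 10.7669%.

10.77%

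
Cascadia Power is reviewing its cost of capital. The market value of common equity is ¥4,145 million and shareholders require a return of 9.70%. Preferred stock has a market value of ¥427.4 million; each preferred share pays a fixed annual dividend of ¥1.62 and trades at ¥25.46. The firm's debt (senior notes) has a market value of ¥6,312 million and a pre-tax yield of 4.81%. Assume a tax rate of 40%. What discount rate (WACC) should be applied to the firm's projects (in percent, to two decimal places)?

5.62%

Cost of preferred: Rp = 1.62 / 25.46 = 6.3629%.
Total capital V = 4145 + 427.4 + 6312 = 10884.4.
Equity: weight = 4145/10884.4 = 0.3808; cost = 9.7%.
Preferred: weight = 427.4/10884.4 = 0.0393; cost = 6.3629%.
Senior notes: weight = 6312/10884.4 = 0.5799; after-tax cost = 4.81% × (1 − 40%) = 2.8860%.
WACC = 0.3808 × 9.7000% + 0.0393 × 6.3629% + 0.5799 × 2.8860% = 5.6174%.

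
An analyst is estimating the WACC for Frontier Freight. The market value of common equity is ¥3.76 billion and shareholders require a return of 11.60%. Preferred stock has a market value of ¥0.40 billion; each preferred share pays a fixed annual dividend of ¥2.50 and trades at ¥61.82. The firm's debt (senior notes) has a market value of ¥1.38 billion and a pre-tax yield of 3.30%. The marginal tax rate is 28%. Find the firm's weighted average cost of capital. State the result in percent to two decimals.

8.76%

Cost of preferred: Rp = 2.5 / 61.82 = 4.0440%.
Total capital V = 3.76 + 0.4 + 1.38 = 5.54.
Equity: weight = 3.76/5.54 = 0.6787; cost = 11.6%.
Preferred: weight = 0.4/5.54 = 0.0722; cost = 4.044%.
Senior notes: weight = 1.38/5.54 = 0.2491; after-tax cost = 3.3% × (1 − 28%) = 2.3760%.
WACC = 0.6787 × 11.6000% + 0.0722 × 4.0440% + 0.2491 × 2.3760% = 8.7568%.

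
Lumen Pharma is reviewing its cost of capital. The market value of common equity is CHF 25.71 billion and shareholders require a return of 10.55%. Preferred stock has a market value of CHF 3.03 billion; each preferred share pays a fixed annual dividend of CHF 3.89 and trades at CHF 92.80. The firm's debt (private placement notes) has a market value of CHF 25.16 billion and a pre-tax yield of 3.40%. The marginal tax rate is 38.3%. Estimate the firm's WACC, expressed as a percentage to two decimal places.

6.25%

Cost of preferred: Rp = 3.89 / 92.8 = 4.1918%.
Total capital V = 25.71 + 3.03 + 25.16 = 53.9.
Equity: weight = 25.71/53.9 = 0.4770; cost = 10.55%.
Preferred: weight = 3.03/53.9 = 0.0562; cost = 4.1918%.
Private placement notes: weight = 25.16/53.9 = 0.4668; after-tax cost = 3.4% × (1 − 38.3%) = 2.0978%.
WACC = 0.4770 × 10.5500% + 0.0562 × 4.1918% + 0.4668 × 2.0978% = 6.2472%.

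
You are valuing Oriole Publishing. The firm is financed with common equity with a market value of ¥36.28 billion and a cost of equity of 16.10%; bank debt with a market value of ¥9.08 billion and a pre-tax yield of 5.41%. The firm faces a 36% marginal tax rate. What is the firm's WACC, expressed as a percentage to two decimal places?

Total capital V = 36.28 + 9.08 = 45.36.
Equity: weight = 36.28/45.36 = 0.7998; cost = 16.1%.
Bank debt: weight = 9.08/45.36 = 0.2002; after-tax cost = 5.41% × (1 − 36%) = 3.4624%.
WACC = 0.7998 × 16.1000% + 0.2002 × 3.4624% = 13.5703%.

13.57%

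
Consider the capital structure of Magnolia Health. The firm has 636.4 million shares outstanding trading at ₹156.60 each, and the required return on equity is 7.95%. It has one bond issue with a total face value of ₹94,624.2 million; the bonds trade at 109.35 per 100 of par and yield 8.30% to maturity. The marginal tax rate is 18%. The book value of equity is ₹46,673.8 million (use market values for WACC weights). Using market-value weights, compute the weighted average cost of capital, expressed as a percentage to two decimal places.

Market value of equity E = 156.6 × 636.4m = 99660.24m. Market value of debt D = 94624.2m × 109.35/100 = 103471.5627m.
Total capital V = 99660.24 + 103471.5627 = 203131.8027.
Equity: weight = 99660.24/203131.8027 = 0.4906; cost = 7.95%.
Bonds outstanding: weight = 103471.5627/203131.8027 = 0.5094; after-tax cost = 8.3% × (1 − 18%) = 6.8060%.
WACC = 0.4906 × 7.9500% + 0.5094 × 6.8060% = 7.3673%.

7.37%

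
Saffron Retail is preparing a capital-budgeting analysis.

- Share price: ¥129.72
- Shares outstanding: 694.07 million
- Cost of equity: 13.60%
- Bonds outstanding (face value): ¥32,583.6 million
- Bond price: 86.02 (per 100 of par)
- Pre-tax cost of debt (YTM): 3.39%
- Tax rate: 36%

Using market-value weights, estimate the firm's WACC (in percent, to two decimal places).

Market value of equity E = 129.72 × 694.07m = 90034.7604m. Market value of debt D = 32583.6m × 86.02/100 = 28028.41272m.
Total capital V = 90034.7604 + 28028.41272 = 118063.17312.
Equity: weight = 90034.7604/118063.17312 = 0.7626; cost = 13.6%.
Bonds outstanding: weight = 28028.41272/118063.17312 = 0.2374; after-tax cost = 3.39% × (1 − 36%) = 2.1696%.
WACC = 0.7626 × 13.6000% + 0.2374 × 2.1696% = 10.8864%.

10.89%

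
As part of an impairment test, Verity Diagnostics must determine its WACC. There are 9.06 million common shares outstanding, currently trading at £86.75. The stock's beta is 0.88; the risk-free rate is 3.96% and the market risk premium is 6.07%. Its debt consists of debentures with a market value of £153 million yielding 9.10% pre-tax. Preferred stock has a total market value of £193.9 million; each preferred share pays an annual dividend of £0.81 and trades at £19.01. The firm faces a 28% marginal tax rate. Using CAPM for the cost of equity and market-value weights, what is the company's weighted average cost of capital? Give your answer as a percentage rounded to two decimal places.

Cost of equity via CAPM: Re = 3.96% + 0.88 × 6.07% = 9.3016%.
Cost of preferred: Rp = 0.81 / 19.01 = 4.2609%.
Market value of equity E = 86.75 × 9.06m = 785.955m.
Total capital V = 785.955 + 193.9 + 153 = 1132.855.
Equity: weight = 785.955/1132.855 = 0.6938; cost = 9.3016%.
Preferred: weight = 193.9/1132.855 = 0.1712; cost = 4.2609%.
Debentures: weight = 153/1132.855 = 0.1351; after-tax cost = 9.1% × (1 − 28%) = 6.5520%.
WACC = 0.6938 × 9.3016% + 0.1712 × 4.2609% + 0.1351 × 6.5520% = 8.0675%.

8.07%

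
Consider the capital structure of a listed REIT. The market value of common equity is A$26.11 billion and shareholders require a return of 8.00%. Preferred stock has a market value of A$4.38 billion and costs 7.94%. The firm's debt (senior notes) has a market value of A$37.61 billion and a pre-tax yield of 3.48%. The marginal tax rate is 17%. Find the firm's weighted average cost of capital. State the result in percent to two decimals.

Total capital V = 26.11 + 4.38 + 37.61 = 68.1.
Equity: weight = 26.11/68.1 = 0.3834; cost = 8%.
Preferred: weight = 4.38/68.1 = 0.0643; cost = 7.94%.
Senior notes: weight = 37.61/68.1 = 0.5523; after-tax cost = 3.48% × (1 − 17%) = 2.8884%.
WACC = 0.3834 × 8.0000% + 0.0643 × 7.9400% + 0.5523 × 2.8884% = 5.1731%.

5.17%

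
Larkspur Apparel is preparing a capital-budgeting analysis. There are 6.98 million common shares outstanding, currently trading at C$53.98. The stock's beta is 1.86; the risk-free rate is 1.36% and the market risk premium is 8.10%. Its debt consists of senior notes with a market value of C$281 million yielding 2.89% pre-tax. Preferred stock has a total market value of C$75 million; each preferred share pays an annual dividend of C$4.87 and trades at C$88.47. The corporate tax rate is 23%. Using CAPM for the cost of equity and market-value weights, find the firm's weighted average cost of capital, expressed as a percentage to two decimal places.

Cost of equity via CAPM: Re = 1.36% + 1.86 × 8.1% = 16.4260%.
Cost of preferred: Rp = 4.87 / 88.47 = 5.5047%.
Market value of equity E = 53.98 × 6.98m = 376.7804m.
Total capital V = 376.7804 + 75 + 281 = 732.7804.
Equity: weight = 376.7804/732.7804 = 0.5142; cost = 16.426%.
Preferred: weight = 75/732.7804 = 0.1023; cost = 5.5047%.
Senior notes: weight = 281/732.7804 = 0.3835; after-tax cost = 2.89% × (1 − 23%) = 2.2253%.
WACC = 0.5142 × 16.4260% + 0.1023 × 5.5047% + 0.3835 × 2.2253% = 9.8627%.

9.86%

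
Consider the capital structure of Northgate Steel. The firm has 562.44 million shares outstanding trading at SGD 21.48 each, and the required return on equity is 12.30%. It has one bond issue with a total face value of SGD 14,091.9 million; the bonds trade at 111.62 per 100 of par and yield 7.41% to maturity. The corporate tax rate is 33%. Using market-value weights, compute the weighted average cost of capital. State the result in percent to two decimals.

Market value of equity E = 21.48 × 562.44m = 12081.2112m. Market value of debt D = 14091.9m × 111.62/100 = 15729.37878m.
Total capital V = 12081.2112 + 15729.37878 = 27810.58998.
Equity: weight = 12081.2112/27810.58998 = 0.4344; cost = 12.3%.
Bonds outstanding: weight = 15729.37878/27810.58998 = 0.5656; after-tax cost = 7.41% × (1 − 33%) = 4.9647%.
WACC = 0.4344 × 12.3000% + 0.5656 × 4.9647% = 8.1512%.

8.15%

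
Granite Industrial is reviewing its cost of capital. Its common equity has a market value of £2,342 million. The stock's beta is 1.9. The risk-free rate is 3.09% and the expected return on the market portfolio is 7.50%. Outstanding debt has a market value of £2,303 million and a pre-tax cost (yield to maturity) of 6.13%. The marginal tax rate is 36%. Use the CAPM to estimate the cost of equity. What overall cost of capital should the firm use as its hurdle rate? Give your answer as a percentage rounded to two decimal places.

Market risk premium = 7.5% − 3.09% = 4.41%.
Cost of equity via CAPM: Re = 3.09% + 1.9 × 4.41% = 11.4690%.
Total capital V = 2342 + 2303 = 4645.
Equity: weight = 2342/4645 = 0.5042; cost = 11.469%.
Debt: weight = 2303/4645 = 0.4958; after-tax cost = 6.13% × (1 − 36%) = 3.9232%.
WACC = 0.5042 × 11.4690% + 0.4958 × 3.9232% = 7.7278%.

7.73%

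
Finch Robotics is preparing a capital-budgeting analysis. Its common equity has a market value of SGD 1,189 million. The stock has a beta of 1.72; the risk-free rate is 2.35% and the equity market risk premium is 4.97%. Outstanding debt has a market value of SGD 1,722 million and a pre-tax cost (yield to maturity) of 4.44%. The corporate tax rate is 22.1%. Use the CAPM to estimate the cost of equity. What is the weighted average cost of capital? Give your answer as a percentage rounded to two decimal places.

Cost of equity via CAPM: Re = 2.35% + 1.72 × 4.97% = 10.8984%.
Total capital V = 1189 + 1722 = 2911.
Equity: weight = 1189/2911 = 0.4085; cost = 10.8984%.
Debt: weight = 1722/2911 = 0.5915; after-tax cost = 4.44% × (1 − 22.1%) = 3.4588%.
WACC = 0.4085 × 10.8984% + 0.5915 × 3.4588% = 6.4975%.

6.50%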